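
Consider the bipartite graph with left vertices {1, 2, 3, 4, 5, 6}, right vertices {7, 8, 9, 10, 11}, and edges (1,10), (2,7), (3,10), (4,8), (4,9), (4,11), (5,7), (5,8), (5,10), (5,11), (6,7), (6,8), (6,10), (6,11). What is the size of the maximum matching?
5 (matching: (1,10), (2,7), (4,9), (5,11), (6,8); upper bound min(|L|,|R|) = min(6,5) = 5)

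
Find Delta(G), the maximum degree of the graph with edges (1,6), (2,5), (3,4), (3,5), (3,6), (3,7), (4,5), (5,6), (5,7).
5 (attained at vertex 5)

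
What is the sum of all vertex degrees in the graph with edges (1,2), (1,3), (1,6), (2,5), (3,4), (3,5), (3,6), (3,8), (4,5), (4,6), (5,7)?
22 (handshake: sum of degrees = 2|E| = 2 x 11 = 22)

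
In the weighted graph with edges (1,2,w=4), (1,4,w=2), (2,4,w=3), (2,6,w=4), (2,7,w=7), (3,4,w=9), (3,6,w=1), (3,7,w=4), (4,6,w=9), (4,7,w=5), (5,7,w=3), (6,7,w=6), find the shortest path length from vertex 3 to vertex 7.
4 (path: 3 -> 7; weights 4 = 4)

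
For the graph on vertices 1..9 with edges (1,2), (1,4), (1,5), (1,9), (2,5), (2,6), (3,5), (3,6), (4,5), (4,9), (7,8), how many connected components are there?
2 (components: {1, 2, 3, 4, 5, 6, 9}, {7, 8})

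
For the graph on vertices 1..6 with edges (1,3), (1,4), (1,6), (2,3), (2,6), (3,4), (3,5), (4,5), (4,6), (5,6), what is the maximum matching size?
3 (matching: (1,6), (2,3), (4,5); upper bound floor(n/2) = floor(6/2) = 3)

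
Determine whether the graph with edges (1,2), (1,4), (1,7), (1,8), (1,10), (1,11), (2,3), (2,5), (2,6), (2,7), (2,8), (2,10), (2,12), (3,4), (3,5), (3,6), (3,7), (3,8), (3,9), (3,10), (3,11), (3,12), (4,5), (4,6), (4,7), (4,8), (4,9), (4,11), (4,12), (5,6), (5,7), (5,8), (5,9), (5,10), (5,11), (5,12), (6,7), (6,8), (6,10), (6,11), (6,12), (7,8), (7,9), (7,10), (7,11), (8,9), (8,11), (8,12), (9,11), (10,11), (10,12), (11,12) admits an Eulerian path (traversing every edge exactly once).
Yes (the graph is connected and exactly 2 vertices have odd degree: {4, 6}; any Eulerian path must start and end at those)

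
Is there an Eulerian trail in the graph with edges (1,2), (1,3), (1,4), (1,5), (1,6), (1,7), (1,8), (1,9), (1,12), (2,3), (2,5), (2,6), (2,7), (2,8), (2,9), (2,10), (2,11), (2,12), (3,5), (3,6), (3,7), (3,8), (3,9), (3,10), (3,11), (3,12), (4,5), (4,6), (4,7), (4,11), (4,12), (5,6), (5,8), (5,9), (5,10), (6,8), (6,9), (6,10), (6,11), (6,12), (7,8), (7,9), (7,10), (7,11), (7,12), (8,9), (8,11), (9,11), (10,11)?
Yes (the graph is connected and exactly 2 vertices have odd degree: {1, 7}; any Eulerian path must start and end at those)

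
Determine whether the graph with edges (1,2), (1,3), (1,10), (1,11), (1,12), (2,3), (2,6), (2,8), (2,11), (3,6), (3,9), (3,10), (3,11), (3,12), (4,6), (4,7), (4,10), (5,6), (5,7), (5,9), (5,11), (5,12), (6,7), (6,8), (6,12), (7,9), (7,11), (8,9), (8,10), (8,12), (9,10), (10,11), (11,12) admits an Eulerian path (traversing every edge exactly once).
No (10 vertices have odd degree: {1, 2, 3, 4, 5, 6, 7, 8, 9, 11}; Eulerian path requires 0 or 2)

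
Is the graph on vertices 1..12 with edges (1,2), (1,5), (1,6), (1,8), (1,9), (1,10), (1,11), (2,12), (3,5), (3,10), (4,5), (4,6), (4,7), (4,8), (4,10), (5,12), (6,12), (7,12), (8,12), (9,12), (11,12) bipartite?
Yes. Partition: {1, 3, 4, 12}, {2, 5, 6, 7, 8, 9, 10, 11}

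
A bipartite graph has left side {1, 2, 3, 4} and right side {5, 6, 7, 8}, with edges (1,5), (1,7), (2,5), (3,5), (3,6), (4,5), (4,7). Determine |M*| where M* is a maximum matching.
3 (matching: (1,7), (2,5), (3,6); upper bound min(|L|,|R|) = min(4,4) = 4)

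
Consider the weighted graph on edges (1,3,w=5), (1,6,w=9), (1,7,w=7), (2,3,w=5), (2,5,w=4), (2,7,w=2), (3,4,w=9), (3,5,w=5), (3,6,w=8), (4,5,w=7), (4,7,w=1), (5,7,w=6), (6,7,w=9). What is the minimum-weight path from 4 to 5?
7 (path: 4 -> 5; weights 7 = 7)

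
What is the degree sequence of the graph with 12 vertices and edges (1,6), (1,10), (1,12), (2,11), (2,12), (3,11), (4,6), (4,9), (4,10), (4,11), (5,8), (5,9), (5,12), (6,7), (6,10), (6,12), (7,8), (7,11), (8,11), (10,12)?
[5, 5, 5, 4, 4, 3, 3, 3, 3, 2, 2, 1] (degrees: deg(1)=3, deg(2)=2, deg(3)=1, deg(4)=4, deg(5)=3, deg(6)=5, deg(7)=3, deg(8)=3, deg(9)=2, deg(10)=4, deg(11)=5, deg(12)=5)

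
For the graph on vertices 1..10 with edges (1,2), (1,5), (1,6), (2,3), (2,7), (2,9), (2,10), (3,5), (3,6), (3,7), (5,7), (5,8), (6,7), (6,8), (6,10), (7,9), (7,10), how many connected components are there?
2 (components: {1, 2, 3, 5, 6, 7, 8, 9, 10}, {4})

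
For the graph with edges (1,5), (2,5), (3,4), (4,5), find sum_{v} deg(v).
8 (handshake: sum of degrees = 2|E| = 2 x 4 = 8)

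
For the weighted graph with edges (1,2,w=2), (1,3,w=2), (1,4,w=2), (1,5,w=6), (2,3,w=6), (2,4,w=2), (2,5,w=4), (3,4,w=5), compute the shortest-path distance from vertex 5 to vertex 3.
8 (path: 5 -> 1 -> 3; weights 6 + 2 = 8)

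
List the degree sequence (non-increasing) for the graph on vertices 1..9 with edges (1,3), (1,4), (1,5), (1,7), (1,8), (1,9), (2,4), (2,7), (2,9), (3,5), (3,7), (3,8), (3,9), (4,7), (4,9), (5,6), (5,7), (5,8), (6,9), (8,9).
[6, 6, 5, 5, 5, 4, 4, 3, 2] (degrees: deg(1)=6, deg(2)=3, deg(3)=5, deg(4)=4, deg(5)=5, deg(6)=2, deg(7)=5, deg(8)=4, deg(9)=6)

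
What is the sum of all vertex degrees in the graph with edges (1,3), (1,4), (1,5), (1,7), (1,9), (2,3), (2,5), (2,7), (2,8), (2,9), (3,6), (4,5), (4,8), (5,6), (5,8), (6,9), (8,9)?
34 (handshake: sum of degrees = 2|E| = 2 x 17 = 34)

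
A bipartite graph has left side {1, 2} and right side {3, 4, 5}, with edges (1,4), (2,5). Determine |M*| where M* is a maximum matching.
2 (matching: (1,4), (2,5); upper bound min(|L|,|R|) = min(2,3) = 2)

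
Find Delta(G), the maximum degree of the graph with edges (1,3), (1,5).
2 (attained at vertex 1)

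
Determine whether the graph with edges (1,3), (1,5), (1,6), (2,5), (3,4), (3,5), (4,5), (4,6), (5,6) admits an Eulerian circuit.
No (6 vertices have odd degree: {1, 2, 3, 4, 5, 6}; Eulerian circuit requires 0)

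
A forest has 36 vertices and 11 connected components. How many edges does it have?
25 (Each of the 11 component trees on V_i vertices has V_i - 1 edges; summing gives V - C = 36 - 11 = 25)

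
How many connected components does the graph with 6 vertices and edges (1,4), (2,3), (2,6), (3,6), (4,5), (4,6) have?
1 (components: {1, 2, 3, 4, 5, 6})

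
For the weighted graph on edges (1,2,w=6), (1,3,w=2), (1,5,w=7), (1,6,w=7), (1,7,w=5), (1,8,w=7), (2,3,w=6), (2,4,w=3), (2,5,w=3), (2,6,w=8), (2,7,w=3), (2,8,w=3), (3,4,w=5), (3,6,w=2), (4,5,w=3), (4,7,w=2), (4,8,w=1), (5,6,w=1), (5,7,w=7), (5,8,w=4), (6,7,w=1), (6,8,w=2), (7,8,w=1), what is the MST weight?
11 (MST edges: (1,3,w=2), (2,5,w=3), (3,6,w=2), (4,8,w=1), (5,6,w=1), (6,7,w=1), (7,8,w=1); sum of weights 2 + 3 + 2 + 1 + 1 + 1 + 1 = 11)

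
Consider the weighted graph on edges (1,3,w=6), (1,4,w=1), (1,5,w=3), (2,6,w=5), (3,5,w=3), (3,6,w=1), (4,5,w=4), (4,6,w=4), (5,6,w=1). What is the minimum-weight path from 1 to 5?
3 (path: 1 -> 5; weights 3 = 3)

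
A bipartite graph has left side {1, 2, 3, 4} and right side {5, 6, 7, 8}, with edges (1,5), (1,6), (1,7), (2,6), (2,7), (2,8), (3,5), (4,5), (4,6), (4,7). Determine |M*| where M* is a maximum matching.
4 (matching: (1,7), (2,8), (3,5), (4,6); upper bound min(|L|,|R|) = min(4,4) = 4)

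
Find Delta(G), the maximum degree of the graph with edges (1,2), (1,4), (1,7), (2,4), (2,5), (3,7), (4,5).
3 (attained at vertices 1, 2, 4)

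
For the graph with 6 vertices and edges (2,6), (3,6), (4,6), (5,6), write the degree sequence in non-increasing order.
[4, 1, 1, 1, 1, 0] (degrees: deg(1)=0, deg(2)=1, deg(3)=1, deg(4)=1, deg(5)=1, deg(6)=4)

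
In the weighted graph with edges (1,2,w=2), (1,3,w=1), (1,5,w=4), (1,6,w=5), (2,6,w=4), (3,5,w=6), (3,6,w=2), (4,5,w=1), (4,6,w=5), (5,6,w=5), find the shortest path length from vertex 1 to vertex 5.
4 (path: 1 -> 5; weights 4 = 4)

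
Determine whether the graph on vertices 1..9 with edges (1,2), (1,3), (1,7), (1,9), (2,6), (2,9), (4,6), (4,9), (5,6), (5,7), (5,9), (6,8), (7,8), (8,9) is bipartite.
No (odd cycle of length 3: 9 -> 1 -> 2 -> 9)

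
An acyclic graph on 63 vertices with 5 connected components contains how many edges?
58 (Each of the 5 component trees on V_i vertices has V_i - 1 edges; summing gives V - C = 63 - 5 = 58)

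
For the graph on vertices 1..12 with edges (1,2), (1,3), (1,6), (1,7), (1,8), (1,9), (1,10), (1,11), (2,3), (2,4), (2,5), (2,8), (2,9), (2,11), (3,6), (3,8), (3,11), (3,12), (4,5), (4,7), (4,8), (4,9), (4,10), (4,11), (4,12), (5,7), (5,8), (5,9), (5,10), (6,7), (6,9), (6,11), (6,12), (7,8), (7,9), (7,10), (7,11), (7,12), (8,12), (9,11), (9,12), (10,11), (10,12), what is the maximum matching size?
6 (matching: (1,10), (2,8), (3,6), (4,5), (7,11), (9,12); upper bound floor(n/2) = floor(12/2) = 6)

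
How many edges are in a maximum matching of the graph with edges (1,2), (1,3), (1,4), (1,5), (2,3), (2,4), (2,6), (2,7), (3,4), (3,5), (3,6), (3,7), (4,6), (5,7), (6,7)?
3 (matching: (1,5), (2,7), (3,6); upper bound floor(n/2) = floor(7/2) = 3)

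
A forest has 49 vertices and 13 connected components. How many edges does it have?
36 (Each of the 13 component trees on V_i vertices has V_i - 1 edges; summing gives V - C = 49 - 13 = 36)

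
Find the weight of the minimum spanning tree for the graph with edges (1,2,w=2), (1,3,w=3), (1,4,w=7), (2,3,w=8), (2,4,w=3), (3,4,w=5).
8 (MST edges: (1,2,w=2), (1,3,w=3), (2,4,w=3); sum of weights 2 + 3 + 3 = 8)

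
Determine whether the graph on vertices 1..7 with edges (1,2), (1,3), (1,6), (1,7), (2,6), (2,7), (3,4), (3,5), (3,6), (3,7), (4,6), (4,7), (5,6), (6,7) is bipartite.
No (odd cycle of length 3: 3 -> 1 -> 6 -> 3)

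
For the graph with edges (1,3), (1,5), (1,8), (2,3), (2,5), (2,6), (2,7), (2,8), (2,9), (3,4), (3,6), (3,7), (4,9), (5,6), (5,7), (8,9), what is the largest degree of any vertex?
6 (attained at vertex 2)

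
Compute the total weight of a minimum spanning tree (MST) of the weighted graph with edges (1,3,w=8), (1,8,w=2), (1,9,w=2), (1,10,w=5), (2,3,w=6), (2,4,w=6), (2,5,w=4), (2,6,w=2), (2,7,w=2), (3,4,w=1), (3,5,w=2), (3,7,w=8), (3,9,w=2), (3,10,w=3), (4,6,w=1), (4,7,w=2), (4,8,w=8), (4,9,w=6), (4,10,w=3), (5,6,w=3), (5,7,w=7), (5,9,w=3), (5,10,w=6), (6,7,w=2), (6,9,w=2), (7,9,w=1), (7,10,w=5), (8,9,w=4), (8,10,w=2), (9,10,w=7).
15 (MST edges: (1,8,w=2), (1,9,w=2), (2,6,w=2), (2,7,w=2), (3,4,w=1), (3,5,w=2), (4,6,w=1), (7,9,w=1), (8,10,w=2); sum of weights 2 + 2 + 2 + 2 + 1 + 2 + 1 + 1 + 2 = 15)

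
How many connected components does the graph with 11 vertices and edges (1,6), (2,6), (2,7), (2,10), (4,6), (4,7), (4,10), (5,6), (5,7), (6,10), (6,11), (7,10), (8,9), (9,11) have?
2 (components: {1, 2, 4, 5, 6, 7, 8, 9, 10, 11}, {3})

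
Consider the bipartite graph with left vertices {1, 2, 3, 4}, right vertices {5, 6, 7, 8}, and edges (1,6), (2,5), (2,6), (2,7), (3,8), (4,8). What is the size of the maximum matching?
3 (matching: (1,6), (2,7), (3,8); upper bound min(|L|,|R|) = min(4,4) = 4)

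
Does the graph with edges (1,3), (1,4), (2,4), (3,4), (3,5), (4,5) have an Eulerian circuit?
No (2 vertices have odd degree: {2, 3}; Eulerian circuit requires 0)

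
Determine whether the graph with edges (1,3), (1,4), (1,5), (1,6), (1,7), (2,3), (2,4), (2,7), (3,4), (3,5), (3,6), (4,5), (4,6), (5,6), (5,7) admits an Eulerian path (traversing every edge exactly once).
No (6 vertices have odd degree: {1, 2, 3, 4, 5, 7}; Eulerian path requires 0 or 2)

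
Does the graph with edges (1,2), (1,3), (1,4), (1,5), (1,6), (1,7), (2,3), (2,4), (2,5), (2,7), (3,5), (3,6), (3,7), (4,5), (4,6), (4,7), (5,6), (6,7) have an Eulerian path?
No (6 vertices have odd degree: {2, 3, 4, 5, 6, 7}; Eulerian path requires 0 or 2)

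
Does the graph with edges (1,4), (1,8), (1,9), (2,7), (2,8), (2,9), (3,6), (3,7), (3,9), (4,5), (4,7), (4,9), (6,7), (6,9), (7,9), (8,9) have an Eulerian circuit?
No (8 vertices have odd degree: {1, 2, 3, 5, 6, 7, 8, 9}; Eulerian circuit requires 0)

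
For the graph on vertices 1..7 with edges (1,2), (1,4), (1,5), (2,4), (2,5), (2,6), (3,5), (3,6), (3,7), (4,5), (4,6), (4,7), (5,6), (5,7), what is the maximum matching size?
3 (matching: (1,5), (3,6), (4,7); upper bound floor(n/2) = floor(7/2) = 3)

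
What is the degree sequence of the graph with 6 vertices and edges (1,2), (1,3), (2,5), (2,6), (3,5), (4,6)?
[3, 2, 2, 2, 2, 1] (degrees: deg(1)=2, deg(2)=3, deg(3)=2, deg(4)=1, deg(5)=2, deg(6)=2)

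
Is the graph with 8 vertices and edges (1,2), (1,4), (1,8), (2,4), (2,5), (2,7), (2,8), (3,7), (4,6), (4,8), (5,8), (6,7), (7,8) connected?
Yes (BFS from 1 visits [1, 2, 4, 8, 5, 7, 6, 3] — all 8 vertices reached)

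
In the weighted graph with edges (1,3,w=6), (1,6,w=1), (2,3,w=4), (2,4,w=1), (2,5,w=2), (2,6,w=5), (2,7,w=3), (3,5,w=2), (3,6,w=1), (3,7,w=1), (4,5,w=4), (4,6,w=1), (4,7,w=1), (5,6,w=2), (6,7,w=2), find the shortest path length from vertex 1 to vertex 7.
3 (path: 1 -> 6 -> 7; weights 1 + 2 = 3)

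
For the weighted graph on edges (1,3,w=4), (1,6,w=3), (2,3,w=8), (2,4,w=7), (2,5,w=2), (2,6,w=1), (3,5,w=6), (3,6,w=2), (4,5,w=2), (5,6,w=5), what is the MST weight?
10 (MST edges: (1,6,w=3), (2,5,w=2), (2,6,w=1), (3,6,w=2), (4,5,w=2); sum of weights 3 + 2 + 1 + 2 + 2 = 10)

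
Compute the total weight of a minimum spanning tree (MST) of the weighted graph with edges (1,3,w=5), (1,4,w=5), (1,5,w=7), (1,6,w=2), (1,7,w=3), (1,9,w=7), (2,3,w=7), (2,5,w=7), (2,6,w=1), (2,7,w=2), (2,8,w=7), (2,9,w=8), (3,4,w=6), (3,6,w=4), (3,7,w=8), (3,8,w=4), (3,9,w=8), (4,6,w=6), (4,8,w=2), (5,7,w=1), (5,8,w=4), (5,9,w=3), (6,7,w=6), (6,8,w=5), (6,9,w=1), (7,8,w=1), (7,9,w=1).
13 (MST edges: (1,6,w=2), (2,6,w=1), (3,6,w=4), (4,8,w=2), (5,7,w=1), (6,9,w=1), (7,8,w=1), (7,9,w=1); sum of weights 2 + 1 + 4 + 2 + 1 + 1 + 1 + 1 = 13)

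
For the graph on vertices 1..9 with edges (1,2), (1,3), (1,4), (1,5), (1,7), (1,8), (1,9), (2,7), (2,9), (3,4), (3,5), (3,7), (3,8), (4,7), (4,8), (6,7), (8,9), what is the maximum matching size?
4 (matching: (1,5), (3,4), (6,7), (8,9); upper bound floor(n/2) = floor(9/2) = 4)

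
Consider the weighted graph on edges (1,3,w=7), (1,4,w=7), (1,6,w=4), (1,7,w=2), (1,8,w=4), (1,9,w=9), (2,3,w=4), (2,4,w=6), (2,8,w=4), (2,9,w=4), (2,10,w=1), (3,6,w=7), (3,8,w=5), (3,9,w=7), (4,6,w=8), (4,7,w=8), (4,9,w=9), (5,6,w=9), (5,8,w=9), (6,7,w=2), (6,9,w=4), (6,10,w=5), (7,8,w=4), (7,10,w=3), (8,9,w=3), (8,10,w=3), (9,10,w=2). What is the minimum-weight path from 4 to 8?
10 (path: 4 -> 2 -> 8; weights 6 + 4 = 10)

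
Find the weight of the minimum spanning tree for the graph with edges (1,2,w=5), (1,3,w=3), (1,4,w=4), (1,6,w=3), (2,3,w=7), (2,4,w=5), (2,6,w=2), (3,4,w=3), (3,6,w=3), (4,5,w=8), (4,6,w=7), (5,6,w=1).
12 (MST edges: (1,3,w=3), (1,6,w=3), (2,6,w=2), (3,4,w=3), (5,6,w=1); sum of weights 3 + 3 + 2 + 3 + 1 = 12)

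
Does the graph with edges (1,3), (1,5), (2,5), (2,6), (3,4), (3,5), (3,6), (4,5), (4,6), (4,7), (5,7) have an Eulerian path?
Yes (the graph is connected and exactly 2 vertices have odd degree: {5, 6}; any Eulerian path must start and end at those)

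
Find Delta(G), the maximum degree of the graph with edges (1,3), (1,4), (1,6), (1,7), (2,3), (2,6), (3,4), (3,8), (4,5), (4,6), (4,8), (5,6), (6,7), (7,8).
5 (attained at vertices 4, 6)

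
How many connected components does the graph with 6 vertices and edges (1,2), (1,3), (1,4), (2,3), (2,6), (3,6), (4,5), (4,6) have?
1 (components: {1, 2, 3, 4, 5, 6})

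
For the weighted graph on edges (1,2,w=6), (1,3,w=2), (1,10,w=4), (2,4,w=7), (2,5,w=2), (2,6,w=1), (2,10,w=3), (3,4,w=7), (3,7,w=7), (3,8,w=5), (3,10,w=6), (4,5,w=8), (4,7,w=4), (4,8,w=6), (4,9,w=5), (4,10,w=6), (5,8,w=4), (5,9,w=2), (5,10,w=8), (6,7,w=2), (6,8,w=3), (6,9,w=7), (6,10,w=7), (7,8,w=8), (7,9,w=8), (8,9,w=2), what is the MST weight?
22 (MST edges: (1,3,w=2), (1,10,w=4), (2,5,w=2), (2,6,w=1), (2,10,w=3), (4,7,w=4), (5,9,w=2), (6,7,w=2), (8,9,w=2); sum of weights 2 + 4 + 2 + 1 + 3 + 4 + 2 + 2 + 2 = 22)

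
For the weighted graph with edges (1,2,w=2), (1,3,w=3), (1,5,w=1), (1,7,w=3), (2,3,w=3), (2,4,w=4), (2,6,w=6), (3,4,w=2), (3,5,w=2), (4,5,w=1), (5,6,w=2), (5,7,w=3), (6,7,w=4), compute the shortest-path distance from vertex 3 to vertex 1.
3 (path: 3 -> 1; weights 3 = 3)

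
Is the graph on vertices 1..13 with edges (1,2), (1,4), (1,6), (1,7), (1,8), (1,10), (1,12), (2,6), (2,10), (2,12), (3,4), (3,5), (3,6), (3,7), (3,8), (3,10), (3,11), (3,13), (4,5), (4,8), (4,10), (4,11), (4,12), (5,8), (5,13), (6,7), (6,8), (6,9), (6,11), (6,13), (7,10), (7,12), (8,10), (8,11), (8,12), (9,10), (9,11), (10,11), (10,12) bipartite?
No (odd cycle of length 3: 4 -> 1 -> 8 -> 4)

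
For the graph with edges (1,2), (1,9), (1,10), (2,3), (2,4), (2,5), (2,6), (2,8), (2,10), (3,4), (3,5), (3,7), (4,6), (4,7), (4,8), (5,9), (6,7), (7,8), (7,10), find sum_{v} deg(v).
38 (handshake: sum of degrees = 2|E| = 2 x 19 = 38)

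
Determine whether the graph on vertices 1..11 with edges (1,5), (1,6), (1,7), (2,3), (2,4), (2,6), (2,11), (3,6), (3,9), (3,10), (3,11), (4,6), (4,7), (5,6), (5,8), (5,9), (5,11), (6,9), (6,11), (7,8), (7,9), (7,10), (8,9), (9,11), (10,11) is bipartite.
No (odd cycle of length 3: 6 -> 1 -> 5 -> 6)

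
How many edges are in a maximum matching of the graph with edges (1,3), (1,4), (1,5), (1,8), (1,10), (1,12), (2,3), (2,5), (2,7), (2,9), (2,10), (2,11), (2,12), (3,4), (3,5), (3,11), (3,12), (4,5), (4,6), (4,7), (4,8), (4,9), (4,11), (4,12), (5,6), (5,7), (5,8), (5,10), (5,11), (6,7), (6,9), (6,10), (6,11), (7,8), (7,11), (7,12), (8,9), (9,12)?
6 (matching: (1,10), (2,3), (4,12), (5,7), (6,11), (8,9); upper bound floor(n/2) = floor(12/2) = 6)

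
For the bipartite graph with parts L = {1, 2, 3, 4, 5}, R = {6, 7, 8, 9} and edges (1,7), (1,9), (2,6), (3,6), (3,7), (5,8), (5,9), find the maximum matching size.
4 (matching: (1,9), (2,6), (3,7), (5,8); upper bound min(|L|,|R|) = min(5,4) = 4)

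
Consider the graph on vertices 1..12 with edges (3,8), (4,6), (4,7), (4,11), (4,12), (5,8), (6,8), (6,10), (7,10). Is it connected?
No, it has 4 components: {1}, {2}, {3, 4, 5, 6, 7, 8, 10, 11, 12}, {9}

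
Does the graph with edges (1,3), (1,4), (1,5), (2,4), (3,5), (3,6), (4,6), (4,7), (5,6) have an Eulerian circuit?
No (6 vertices have odd degree: {1, 2, 3, 5, 6, 7}; Eulerian circuit requires 0)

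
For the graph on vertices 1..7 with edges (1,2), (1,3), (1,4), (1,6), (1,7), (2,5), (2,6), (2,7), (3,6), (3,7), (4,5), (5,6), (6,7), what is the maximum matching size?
3 (matching: (1,6), (2,5), (3,7); upper bound floor(n/2) = floor(7/2) = 3)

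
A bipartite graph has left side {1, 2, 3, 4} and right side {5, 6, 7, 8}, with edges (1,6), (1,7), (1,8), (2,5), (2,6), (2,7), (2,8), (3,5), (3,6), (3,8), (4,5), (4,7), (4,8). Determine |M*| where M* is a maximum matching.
4 (matching: (1,8), (2,7), (3,6), (4,5); upper bound min(|L|,|R|) = min(4,4) = 4)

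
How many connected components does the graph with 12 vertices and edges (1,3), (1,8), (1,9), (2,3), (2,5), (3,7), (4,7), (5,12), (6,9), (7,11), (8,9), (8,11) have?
2 (components: {1, 2, 3, 4, 5, 6, 7, 8, 9, 11, 12}, {10})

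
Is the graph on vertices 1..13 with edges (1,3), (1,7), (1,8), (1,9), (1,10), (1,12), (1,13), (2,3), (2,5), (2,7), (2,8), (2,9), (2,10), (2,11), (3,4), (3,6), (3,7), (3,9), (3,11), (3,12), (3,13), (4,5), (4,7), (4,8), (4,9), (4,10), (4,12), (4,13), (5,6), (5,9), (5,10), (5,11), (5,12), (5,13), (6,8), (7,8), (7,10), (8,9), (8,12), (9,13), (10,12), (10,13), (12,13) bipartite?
No (odd cycle of length 3: 10 -> 1 -> 12 -> 10)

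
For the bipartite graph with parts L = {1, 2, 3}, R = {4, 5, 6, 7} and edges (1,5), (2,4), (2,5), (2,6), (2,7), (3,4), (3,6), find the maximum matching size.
3 (matching: (1,5), (2,7), (3,6); upper bound min(|L|,|R|) = min(3,4) = 3)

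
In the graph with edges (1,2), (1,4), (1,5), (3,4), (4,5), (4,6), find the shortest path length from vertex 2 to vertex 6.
3 (path: 2 -> 1 -> 4 -> 6, 3 edges)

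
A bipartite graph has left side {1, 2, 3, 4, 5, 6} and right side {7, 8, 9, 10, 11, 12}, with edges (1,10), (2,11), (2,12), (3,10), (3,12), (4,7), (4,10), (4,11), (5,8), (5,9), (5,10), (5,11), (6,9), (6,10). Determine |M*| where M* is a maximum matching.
6 (matching: (1,10), (2,11), (3,12), (4,7), (5,8), (6,9); upper bound min(|L|,|R|) = min(6,6) = 6)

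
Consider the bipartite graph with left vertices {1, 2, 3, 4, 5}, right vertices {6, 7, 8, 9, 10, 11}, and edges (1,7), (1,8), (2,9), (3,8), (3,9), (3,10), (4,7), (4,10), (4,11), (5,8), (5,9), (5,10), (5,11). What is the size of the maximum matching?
5 (matching: (1,8), (2,9), (3,10), (4,7), (5,11); upper bound min(|L|,|R|) = min(5,6) = 5)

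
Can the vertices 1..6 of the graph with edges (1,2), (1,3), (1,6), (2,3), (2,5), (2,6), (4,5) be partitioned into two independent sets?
No (odd cycle of length 3: 3 -> 1 -> 2 -> 3)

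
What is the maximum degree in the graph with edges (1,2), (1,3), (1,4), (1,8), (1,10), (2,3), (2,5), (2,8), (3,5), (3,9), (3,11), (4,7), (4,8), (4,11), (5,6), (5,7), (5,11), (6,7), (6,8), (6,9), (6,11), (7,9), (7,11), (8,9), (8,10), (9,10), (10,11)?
6 (attained at vertices 8, 11)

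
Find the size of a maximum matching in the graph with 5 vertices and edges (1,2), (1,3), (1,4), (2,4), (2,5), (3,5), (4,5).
2 (matching: (1,4), (3,5); upper bound floor(n/2) = floor(5/2) = 2)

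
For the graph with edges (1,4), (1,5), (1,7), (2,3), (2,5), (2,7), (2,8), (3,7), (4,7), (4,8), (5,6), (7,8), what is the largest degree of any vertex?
5 (attained at vertex 7)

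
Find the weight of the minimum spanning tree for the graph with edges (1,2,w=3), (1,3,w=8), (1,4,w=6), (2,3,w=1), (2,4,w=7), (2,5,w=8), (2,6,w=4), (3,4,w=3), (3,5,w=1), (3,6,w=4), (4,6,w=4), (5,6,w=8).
12 (MST edges: (1,2,w=3), (2,3,w=1), (2,6,w=4), (3,4,w=3), (3,5,w=1); sum of weights 3 + 1 + 4 + 3 + 1 = 12)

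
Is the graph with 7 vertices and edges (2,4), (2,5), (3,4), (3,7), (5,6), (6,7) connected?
No, it has 2 components: {1}, {2, 3, 4, 5, 6, 7}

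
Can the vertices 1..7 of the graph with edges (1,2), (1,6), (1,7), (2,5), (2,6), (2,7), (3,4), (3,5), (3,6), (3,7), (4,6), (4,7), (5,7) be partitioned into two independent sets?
No (odd cycle of length 3: 2 -> 1 -> 6 -> 2)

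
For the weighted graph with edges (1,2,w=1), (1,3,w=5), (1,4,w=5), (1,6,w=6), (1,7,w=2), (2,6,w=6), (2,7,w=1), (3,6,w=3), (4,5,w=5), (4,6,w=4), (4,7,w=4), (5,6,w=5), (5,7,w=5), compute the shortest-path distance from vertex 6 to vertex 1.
6 (path: 6 -> 1; weights 6 = 6)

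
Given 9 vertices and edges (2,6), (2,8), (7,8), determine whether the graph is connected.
No, it has 6 components: {1}, {2, 6, 7, 8}, {3}, {4}, {5}, {9}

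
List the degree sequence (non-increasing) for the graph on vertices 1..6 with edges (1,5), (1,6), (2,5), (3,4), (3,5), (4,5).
[4, 2, 2, 2, 1, 1] (degrees: deg(1)=2, deg(2)=1, deg(3)=2, deg(4)=2, deg(5)=4, deg(6)=1)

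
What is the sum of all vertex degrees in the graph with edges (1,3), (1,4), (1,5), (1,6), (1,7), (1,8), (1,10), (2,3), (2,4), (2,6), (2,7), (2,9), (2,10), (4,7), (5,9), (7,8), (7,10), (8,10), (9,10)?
38 (handshake: sum of degrees = 2|E| = 2 x 19 = 38)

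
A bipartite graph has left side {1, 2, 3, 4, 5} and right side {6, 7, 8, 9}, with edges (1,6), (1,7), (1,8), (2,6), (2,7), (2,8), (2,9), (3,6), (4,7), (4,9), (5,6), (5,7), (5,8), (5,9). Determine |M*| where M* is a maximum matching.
4 (matching: (1,8), (2,9), (3,6), (4,7); upper bound min(|L|,|R|) = min(5,4) = 4)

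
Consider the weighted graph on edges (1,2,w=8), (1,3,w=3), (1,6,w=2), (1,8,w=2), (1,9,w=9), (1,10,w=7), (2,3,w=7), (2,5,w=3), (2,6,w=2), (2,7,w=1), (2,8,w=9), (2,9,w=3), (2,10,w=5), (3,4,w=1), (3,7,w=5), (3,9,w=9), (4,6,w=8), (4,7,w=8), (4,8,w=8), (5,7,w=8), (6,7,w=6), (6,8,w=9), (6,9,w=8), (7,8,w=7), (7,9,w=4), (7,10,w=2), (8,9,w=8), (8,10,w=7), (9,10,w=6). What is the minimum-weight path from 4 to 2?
7 (path: 4 -> 3 -> 7 -> 2; weights 1 + 5 + 1 = 7)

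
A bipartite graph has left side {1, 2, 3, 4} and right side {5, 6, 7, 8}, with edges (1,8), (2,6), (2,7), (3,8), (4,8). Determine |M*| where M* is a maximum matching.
2 (matching: (1,8), (2,7); upper bound min(|L|,|R|) = min(4,4) = 4)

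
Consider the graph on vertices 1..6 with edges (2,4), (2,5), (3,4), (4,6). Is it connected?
No, it has 2 components: {1}, {2, 3, 4, 5, 6}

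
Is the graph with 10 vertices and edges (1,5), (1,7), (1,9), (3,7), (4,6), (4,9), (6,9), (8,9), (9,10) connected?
No, it has 2 components: {1, 3, 4, 5, 6, 7, 8, 9, 10}, {2}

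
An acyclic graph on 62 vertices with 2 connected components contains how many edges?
60 (Each of the 2 component trees on V_i vertices has V_i - 1 edges; summing gives V - C = 62 - 2 = 60)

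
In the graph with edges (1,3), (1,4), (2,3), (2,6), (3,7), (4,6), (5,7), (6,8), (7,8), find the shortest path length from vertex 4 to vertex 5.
4 (path: 4 -> 6 -> 8 -> 7 -> 5, 4 edges)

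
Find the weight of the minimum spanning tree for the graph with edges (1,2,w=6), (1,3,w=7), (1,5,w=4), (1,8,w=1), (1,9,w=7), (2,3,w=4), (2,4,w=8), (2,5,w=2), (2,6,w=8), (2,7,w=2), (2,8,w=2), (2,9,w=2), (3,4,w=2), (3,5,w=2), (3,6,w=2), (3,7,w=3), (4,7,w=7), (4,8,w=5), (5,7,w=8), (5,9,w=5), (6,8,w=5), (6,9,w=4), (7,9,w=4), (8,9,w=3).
15 (MST edges: (1,8,w=1), (2,5,w=2), (2,7,w=2), (2,8,w=2), (2,9,w=2), (3,4,w=2), (3,5,w=2), (3,6,w=2); sum of weights 1 + 2 + 2 + 2 + 2 + 2 + 2 + 2 = 15)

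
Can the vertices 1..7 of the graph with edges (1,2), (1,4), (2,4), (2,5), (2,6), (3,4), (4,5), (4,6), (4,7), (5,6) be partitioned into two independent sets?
No (odd cycle of length 3: 4 -> 1 -> 2 -> 4)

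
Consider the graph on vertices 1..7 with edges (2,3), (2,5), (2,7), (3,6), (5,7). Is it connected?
No, it has 3 components: {1}, {2, 3, 5, 6, 7}, {4}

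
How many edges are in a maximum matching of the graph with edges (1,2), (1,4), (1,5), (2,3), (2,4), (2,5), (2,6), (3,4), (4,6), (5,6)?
3 (matching: (1,5), (2,6), (3,4); upper bound floor(n/2) = floor(6/2) = 3)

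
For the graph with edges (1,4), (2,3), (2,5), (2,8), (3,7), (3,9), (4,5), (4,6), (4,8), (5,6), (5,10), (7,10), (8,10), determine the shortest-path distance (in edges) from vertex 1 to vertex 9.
5 (path: 1 -> 4 -> 5 -> 2 -> 3 -> 9, 5 edges)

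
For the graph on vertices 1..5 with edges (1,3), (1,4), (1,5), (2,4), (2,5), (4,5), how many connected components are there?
1 (components: {1, 2, 3, 4, 5})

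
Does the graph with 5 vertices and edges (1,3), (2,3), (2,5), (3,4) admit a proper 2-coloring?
Yes. Partition: {1, 2, 4}, {3, 5}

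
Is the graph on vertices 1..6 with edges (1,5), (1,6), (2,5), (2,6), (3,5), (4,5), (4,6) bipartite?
Yes. Partition: {1, 2, 3, 4}, {5, 6}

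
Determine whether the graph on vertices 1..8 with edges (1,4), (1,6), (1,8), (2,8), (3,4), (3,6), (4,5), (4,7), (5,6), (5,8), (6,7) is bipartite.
Yes. Partition: {1, 2, 3, 5, 7}, {4, 6, 8}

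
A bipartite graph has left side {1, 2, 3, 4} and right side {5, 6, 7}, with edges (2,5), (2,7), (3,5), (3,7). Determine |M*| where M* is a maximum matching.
2 (matching: (2,7), (3,5); upper bound min(|L|,|R|) = min(4,3) = 3)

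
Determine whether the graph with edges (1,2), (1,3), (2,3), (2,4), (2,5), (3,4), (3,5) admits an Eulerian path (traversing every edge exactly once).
Yes — and in fact it has an Eulerian circuit (the graph is connected and all 5 vertices have even degree)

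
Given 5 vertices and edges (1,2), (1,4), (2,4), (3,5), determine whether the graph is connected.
No, it has 2 components: {1, 2, 4}, {3, 5}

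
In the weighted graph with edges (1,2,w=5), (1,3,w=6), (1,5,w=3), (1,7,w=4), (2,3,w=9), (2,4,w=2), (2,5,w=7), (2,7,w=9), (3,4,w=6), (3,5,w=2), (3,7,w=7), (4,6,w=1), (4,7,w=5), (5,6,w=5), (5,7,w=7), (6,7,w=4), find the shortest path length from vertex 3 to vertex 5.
2 (path: 3 -> 5; weights 2 = 2)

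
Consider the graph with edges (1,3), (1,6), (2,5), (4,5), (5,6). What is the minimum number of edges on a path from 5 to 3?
3 (path: 5 -> 6 -> 1 -> 3, 3 edges)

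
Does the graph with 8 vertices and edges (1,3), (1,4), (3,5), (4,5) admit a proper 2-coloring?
Yes. Partition: {1, 2, 5, 6, 7, 8}, {3, 4}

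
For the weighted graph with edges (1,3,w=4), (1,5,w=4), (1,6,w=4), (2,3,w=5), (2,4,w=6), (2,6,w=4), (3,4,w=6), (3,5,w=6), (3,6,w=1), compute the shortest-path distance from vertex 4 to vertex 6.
7 (path: 4 -> 3 -> 6; weights 6 + 1 = 7)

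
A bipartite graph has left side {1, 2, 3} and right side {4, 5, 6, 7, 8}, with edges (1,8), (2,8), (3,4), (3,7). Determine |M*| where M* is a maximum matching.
2 (matching: (1,8), (3,7); upper bound min(|L|,|R|) = min(3,5) = 3)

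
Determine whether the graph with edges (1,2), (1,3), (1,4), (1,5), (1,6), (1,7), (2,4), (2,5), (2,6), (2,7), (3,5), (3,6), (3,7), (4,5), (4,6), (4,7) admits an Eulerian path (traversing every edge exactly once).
Yes (the graph is connected and exactly 2 vertices have odd degree: {2, 4}; any Eulerian path must start and end at those)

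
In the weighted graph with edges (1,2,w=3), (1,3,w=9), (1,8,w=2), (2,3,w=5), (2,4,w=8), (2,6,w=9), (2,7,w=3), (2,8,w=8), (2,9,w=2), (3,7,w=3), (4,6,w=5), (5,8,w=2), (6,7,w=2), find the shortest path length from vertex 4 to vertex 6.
5 (path: 4 -> 6; weights 5 = 5)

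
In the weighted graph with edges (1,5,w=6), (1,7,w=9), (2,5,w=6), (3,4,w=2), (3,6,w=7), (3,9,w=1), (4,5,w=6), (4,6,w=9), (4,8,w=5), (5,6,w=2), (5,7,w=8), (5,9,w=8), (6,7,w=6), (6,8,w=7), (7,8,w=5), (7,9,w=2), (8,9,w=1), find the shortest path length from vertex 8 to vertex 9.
1 (path: 8 -> 9; weights 1 = 1)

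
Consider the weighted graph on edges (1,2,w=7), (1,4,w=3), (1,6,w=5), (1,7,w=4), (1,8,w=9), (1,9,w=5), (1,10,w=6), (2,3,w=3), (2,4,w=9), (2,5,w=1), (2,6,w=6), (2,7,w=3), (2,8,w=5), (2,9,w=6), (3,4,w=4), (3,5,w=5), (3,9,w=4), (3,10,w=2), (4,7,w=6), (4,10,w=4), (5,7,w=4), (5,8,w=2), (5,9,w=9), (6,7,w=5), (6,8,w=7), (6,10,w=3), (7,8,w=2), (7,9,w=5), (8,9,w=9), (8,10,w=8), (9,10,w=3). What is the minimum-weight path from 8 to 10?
8 (path: 8 -> 10; weights 8 = 8)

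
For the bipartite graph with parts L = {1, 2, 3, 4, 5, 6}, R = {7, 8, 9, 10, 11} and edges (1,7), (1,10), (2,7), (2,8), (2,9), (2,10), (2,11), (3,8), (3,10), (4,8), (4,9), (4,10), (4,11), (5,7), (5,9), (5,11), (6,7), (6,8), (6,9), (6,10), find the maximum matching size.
5 (matching: (1,10), (2,11), (3,8), (4,9), (5,7); upper bound min(|L|,|R|) = min(6,5) = 5)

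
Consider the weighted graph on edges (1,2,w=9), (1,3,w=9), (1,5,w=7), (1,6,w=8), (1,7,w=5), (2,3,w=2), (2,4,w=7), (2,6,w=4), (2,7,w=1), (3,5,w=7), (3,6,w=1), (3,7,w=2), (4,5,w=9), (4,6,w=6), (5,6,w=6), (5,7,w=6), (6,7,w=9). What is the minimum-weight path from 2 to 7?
1 (path: 2 -> 7; weights 1 = 1)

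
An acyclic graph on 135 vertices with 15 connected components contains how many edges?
120 (Each of the 15 component trees on V_i vertices has V_i - 1 edges; summing gives V - C = 135 - 15 = 120)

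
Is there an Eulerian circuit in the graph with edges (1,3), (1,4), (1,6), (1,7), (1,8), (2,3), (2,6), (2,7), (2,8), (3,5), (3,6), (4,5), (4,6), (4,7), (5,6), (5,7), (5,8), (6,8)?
No (2 vertices have odd degree: {1, 5}; Eulerian circuit requires 0)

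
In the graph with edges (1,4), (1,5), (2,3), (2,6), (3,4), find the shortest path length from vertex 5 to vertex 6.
5 (path: 5 -> 1 -> 4 -> 3 -> 2 -> 6, 5 edges)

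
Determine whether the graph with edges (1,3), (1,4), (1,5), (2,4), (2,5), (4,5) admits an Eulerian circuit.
No (4 vertices have odd degree: {1, 3, 4, 5}; Eulerian circuit requires 0)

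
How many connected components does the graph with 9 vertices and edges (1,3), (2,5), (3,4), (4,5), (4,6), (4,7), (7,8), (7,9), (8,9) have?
1 (components: {1, 2, 3, 4, 5, 6, 7, 8, 9})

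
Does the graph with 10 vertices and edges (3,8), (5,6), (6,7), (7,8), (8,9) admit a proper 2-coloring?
Yes. Partition: {1, 2, 3, 4, 5, 7, 9, 10}, {6, 8}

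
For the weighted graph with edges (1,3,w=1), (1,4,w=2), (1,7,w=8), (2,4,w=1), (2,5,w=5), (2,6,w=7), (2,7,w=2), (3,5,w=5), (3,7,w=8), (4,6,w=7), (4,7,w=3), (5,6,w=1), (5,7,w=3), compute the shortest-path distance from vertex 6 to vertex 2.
6 (path: 6 -> 5 -> 2; weights 1 + 5 = 6)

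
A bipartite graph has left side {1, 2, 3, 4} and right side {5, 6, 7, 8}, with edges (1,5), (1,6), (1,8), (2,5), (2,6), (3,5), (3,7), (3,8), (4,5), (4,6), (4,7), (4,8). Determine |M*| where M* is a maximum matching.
4 (matching: (1,8), (2,6), (3,7), (4,5); upper bound min(|L|,|R|) = min(4,4) = 4)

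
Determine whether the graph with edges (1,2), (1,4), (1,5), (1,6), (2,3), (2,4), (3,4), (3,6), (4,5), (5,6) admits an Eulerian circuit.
No (4 vertices have odd degree: {2, 3, 5, 6}; Eulerian circuit requires 0)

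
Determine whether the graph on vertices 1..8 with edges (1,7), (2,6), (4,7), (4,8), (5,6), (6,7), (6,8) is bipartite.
Yes. Partition: {1, 3, 4, 6}, {2, 5, 7, 8}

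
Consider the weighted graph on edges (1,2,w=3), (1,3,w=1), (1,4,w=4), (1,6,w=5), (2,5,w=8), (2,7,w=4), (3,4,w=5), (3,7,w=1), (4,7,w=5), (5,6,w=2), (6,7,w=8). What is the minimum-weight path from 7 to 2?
4 (path: 7 -> 2; weights 4 = 4)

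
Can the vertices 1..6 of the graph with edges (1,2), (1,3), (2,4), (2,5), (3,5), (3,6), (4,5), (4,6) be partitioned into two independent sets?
No (odd cycle of length 3: 5 -> 2 -> 4 -> 5)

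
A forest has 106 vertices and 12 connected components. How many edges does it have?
94 (Each of the 12 component trees on V_i vertices has V_i - 1 edges; summing gives V - C = 106 - 12 = 94)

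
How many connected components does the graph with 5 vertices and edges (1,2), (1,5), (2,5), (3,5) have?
2 (components: {1, 2, 3, 5}, {4})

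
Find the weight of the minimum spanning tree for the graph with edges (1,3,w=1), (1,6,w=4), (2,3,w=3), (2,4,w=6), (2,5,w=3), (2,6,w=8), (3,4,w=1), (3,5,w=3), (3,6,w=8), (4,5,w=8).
12 (MST edges: (1,3,w=1), (1,6,w=4), (2,3,w=3), (2,5,w=3), (3,4,w=1); sum of weights 1 + 4 + 3 + 3 + 1 = 12)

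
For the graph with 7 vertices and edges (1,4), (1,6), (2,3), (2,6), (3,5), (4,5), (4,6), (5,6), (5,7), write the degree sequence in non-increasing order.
[4, 4, 3, 2, 2, 2, 1] (degrees: deg(1)=2, deg(2)=2, deg(3)=2, deg(4)=3, deg(5)=4, deg(6)=4, deg(7)=1)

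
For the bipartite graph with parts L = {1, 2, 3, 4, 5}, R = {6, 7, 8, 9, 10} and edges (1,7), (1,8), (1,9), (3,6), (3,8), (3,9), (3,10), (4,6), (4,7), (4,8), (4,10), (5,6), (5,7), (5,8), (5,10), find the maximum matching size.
4 (matching: (1,9), (3,10), (4,8), (5,7); upper bound min(|L|,|R|) = min(5,5) = 5)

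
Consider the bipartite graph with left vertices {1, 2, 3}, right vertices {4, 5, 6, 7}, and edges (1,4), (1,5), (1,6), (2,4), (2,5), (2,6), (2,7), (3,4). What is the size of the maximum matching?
3 (matching: (1,6), (2,7), (3,4); upper bound min(|L|,|R|) = min(3,4) = 3)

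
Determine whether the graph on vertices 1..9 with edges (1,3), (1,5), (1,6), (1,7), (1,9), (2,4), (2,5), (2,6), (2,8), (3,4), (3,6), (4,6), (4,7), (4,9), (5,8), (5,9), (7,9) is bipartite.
No (odd cycle of length 3: 5 -> 1 -> 9 -> 5)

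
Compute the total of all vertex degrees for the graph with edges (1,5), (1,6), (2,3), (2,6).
8 (handshake: sum of degrees = 2|E| = 2 x 4 = 8)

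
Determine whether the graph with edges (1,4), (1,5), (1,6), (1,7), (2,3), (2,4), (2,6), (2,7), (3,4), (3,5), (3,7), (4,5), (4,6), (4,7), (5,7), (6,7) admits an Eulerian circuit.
Yes (the graph is connected and all 7 vertices have even degree)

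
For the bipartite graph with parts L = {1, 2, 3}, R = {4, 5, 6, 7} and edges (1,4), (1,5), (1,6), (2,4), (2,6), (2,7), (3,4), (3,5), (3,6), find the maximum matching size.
3 (matching: (1,6), (2,7), (3,5); upper bound min(|L|,|R|) = min(3,4) = 3)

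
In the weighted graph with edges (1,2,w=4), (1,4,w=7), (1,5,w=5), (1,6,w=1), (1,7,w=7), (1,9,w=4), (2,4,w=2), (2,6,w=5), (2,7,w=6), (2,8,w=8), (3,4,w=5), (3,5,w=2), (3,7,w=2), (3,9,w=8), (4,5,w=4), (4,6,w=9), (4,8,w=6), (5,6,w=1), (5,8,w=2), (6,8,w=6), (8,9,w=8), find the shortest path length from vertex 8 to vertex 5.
2 (path: 8 -> 5; weights 2 = 2)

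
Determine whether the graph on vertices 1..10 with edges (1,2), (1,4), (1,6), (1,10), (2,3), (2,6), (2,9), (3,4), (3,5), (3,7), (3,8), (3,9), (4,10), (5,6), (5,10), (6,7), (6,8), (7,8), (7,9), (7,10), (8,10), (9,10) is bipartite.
No (odd cycle of length 3: 10 -> 1 -> 4 -> 10)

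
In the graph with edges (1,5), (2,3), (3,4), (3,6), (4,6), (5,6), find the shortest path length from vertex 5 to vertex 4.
2 (path: 5 -> 6 -> 4, 2 edges)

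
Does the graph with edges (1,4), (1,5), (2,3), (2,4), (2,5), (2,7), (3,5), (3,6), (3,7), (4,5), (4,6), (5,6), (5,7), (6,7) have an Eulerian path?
Yes — and in fact it has an Eulerian circuit (the graph is connected and all 7 vertices have even degree)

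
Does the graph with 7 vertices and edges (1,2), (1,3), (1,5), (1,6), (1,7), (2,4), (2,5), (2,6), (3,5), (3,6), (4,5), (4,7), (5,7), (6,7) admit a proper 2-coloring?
No (odd cycle of length 3: 6 -> 1 -> 3 -> 6)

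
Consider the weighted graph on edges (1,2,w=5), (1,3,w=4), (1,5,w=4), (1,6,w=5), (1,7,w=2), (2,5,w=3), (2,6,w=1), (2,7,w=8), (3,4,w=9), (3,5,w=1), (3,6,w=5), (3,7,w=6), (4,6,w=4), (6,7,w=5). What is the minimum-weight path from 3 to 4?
9 (path: 3 -> 4; weights 9 = 9)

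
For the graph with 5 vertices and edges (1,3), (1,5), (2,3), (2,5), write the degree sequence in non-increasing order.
[2, 2, 2, 2, 0] (degrees: deg(1)=2, deg(2)=2, deg(3)=2, deg(4)=0, deg(5)=2)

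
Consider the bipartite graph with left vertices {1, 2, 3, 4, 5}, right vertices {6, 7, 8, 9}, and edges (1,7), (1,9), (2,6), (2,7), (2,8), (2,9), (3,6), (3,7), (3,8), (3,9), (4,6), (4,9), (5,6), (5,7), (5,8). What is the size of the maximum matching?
4 (matching: (1,9), (2,8), (3,7), (4,6); upper bound min(|L|,|R|) = min(5,4) = 4)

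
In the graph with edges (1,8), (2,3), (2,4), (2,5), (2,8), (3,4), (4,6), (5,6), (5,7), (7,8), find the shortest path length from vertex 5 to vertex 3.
2 (path: 5 -> 2 -> 3, 2 edges)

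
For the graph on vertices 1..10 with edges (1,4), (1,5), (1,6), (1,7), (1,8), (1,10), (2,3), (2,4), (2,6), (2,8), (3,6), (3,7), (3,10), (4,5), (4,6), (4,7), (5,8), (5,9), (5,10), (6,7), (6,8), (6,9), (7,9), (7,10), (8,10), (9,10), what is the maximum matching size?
5 (matching: (1,8), (2,6), (3,10), (4,7), (5,9); upper bound floor(n/2) = floor(10/2) = 5)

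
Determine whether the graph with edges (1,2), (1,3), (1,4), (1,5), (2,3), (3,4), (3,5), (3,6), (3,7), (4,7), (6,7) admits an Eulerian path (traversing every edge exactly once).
Yes (the graph is connected and exactly 2 vertices have odd degree: {4, 7}; any Eulerian path must start and end at those)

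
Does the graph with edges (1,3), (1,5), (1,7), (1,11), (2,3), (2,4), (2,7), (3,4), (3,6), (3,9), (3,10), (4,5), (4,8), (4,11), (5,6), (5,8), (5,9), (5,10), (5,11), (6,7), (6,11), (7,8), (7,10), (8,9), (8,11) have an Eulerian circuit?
No (8 vertices have odd degree: {2, 4, 5, 7, 8, 9, 10, 11}; Eulerian circuit requires 0)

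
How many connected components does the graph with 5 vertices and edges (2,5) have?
4 (components: {1}, {2, 5}, {3}, {4})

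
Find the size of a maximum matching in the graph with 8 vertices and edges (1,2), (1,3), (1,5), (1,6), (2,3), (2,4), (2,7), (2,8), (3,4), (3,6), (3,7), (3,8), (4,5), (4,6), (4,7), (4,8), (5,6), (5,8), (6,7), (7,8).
4 (matching: (1,2), (3,6), (4,7), (5,8); upper bound floor(n/2) = floor(8/2) = 4)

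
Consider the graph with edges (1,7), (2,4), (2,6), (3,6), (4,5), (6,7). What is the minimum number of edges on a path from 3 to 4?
3 (path: 3 -> 6 -> 2 -> 4, 3 edges)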